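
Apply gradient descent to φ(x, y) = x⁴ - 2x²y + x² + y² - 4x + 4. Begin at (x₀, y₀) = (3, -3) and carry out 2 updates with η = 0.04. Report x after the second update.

2.13918464

∇φ = (4x³ - 4xy + 2x - 4, -2x² + 2y)
Step 1: at (3, -3), ∇φ = (146, -24) → (3, -3) − 0.04·(146, -24) = (-2.84, -2.04)
Step 2: at (-2.84, -2.04), ∇φ = (-124.479616, -20.2112) → (-2.84, -2.04) − 0.04·(-124.479616, -20.2112) = (2.13918464, -1.231552)
x = 2.13918464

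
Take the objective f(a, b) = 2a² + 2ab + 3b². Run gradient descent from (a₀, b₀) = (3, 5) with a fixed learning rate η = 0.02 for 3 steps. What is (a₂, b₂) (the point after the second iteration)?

∇f = (4a + 2b, 2a + 6b)
(a₁, b₁) = (3, 5) − 0.02·(22, 36) = (2.56, 4.28)
(a₂, b₂) = (2.56, 4.28) − 0.02·(18.8, 30.8) = (2.184, 3.664)

(2.184, 3.664)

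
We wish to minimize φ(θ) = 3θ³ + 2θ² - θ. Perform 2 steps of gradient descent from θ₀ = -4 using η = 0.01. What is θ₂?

φ′(θ) = 9θ² + 4θ - 1
Step 1: φ′(-4) = 127; θ₁ = -4 − 0.01·127 = -5.27
Step 2: φ′(-5.27) = 227.8761; θ₂ = -5.27 − 0.01·227.8761 = -7.548761

-7.548761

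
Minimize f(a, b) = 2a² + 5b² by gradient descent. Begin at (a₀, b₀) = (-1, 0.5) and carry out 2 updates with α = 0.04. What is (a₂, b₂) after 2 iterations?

(-0.7056, 0.18)

∇f = (4a, 10b)
(a₁, b₁) = (-1, 0.5) − 0.04·(-4, 5) = (-0.84, 0.3)
(a₂, b₂) = (-0.84, 0.3) − 0.04·(-3.36, 3) = (-0.7056, 0.18)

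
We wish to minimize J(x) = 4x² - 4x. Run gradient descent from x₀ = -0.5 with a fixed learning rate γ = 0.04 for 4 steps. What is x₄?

0.28618624

J′(x) = 8x - 4
Step 1: J′(-0.5) = -8; x₁ = -0.5 − 0.04·(-8) = -0.18
Step 2: J′(-0.18) = -5.44; x₂ = -0.18 − 0.04·(-5.44) = 0.0376
Step 3: J′(0.0376) = -3.6992; x₃ = 0.0376 − 0.04·(-3.6992) = 0.185568
Step 4: J′(0.185568) = -2.515456; x₄ = 0.185568 − 0.04·(-2.515456) = 0.28618624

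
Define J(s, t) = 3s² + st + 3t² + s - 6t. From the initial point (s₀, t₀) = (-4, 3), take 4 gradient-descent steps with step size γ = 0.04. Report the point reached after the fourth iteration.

(-1.72008448, 1.97367552)

∇J = (6s + t + 1, s + 6t - 6)
Step 1: at (-4, 3), ∇J = (-20, 8) → (-4, 3) − 0.04·(-20, 8) = (-3.2, 2.68)
Step 2: at (-3.2, 2.68), ∇J = (-15.52, 6.88) → (-3.2, 2.68) − 0.04·(-15.52, 6.88) = (-2.5792, 2.4048)
Step 3: at (-2.5792, 2.4048), ∇J = (-12.0704, 5.8496) → (-2.5792, 2.4048) − 0.04·(-12.0704, 5.8496) = (-2.096384, 2.170816)
Step 4: at (-2.096384, 2.170816), ∇J = (-9.407488, 4.928512) → (-2.096384, 2.170816) − 0.04·(-9.407488, 4.928512) = (-1.72008448, 1.97367552)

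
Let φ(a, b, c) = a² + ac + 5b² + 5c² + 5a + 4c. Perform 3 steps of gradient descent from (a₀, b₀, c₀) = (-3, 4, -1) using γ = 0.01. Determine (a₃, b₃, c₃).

(-2.943782, 2.916, -0.756667)

∇φ = (2a + c + 5, 10b, a + 10c + 4)
(a₁, b₁, c₁) = (-3, 4, -1) − 0.01·(-2, 40, -9) = (-2.98, 3.6, -0.91)
(a₂, b₂, c₂) = (-2.98, 3.6, -0.91) − 0.01·(-1.87, 36, -8.08) = (-2.9613, 3.24, -0.8292)
(a₃, b₃, c₃) = (-2.9613, 3.24, -0.8292) − 0.01·(-1.7518, 32.4, -7.2533) = (-2.943782, 2.916, -0.756667)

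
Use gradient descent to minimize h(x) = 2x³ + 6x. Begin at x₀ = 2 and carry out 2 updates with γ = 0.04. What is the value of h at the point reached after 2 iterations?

h′(x) = 6x² + 6
x₁ = 2 − 0.04·30 = 0.8
x₂ = 0.8 − 0.04·9.84 = 0.4064
h(0.4064) = 2.572642828288

2.572642828288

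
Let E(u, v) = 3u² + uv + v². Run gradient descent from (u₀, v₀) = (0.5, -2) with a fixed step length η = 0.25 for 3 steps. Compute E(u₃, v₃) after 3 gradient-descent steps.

0.11444091796875

∇E = (6u + v, u + 2v)
Step 1: at (0.5, -2), ∇E = (1, -3.5) → (0.5, -2) − 0.25·(1, -3.5) = (0.25, -1.125)
Step 2: at (0.25, -1.125), ∇E = (0.375, -2) → (0.25, -1.125) − 0.25·(0.375, -2) = (0.15625, -0.625)
Step 3: at (0.15625, -0.625), ∇E = (0.3125, -1.09375) → (0.15625, -0.625) − 0.25·(0.3125, -1.09375) = (0.078125, -0.3515625)
E(0.078125, -0.3515625) = 0.11444091796875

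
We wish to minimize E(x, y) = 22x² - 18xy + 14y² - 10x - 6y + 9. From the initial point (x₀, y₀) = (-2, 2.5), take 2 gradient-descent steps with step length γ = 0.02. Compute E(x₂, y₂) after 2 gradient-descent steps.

5.66477056

∇E = (44x - 18y - 10, -18x + 28y - 6)
(x₁, y₁) = (-2, 2.5) − 0.02·(-143, 100) = (0.86, 0.5)
(x₂, y₂) = (0.86, 0.5) − 0.02·(18.84, -7.48) = (0.4832, 0.6496)
E(0.4832, 0.6496) = 5.66477056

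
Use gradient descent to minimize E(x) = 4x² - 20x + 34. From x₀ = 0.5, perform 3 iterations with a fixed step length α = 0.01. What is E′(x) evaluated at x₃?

-12.459008

E′(x) = 8x - 20
x₁ = 0.5 − 0.01·(-16) = 0.66
x₂ = 0.66 − 0.01·(-14.72) = 0.8072
x₃ = 0.8072 − 0.01·(-13.5424) = 0.942624
E′(x) at (0.942624) = -12.459008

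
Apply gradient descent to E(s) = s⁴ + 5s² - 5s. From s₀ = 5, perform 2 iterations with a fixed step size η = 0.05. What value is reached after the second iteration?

E′(s) = 4s³ + 10s - 5
s₁ = 5 − 0.05·545 = -22.25
s₂ = -22.25 − 0.05·(-44288.0625) = 2192.153125

2192.153125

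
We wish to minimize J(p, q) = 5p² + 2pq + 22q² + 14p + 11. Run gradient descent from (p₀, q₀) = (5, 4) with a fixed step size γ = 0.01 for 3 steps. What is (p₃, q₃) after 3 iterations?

(3.140024, 0.549784)

∇J = (10p + 2q + 14, 2p + 44q)
Step 1: at (5, 4), ∇J = (72, 186) → (5, 4) − 0.01·(72, 186) = (4.28, 2.14)
Step 2: at (4.28, 2.14), ∇J = (61.08, 102.72) → (4.28, 2.14) − 0.01·(61.08, 102.72) = (3.6692, 1.1128)
Step 3: at (3.6692, 1.1128), ∇J = (52.9176, 56.3016) → (3.6692, 1.1128) − 0.01·(52.9176, 56.3016) = (3.140024, 0.549784)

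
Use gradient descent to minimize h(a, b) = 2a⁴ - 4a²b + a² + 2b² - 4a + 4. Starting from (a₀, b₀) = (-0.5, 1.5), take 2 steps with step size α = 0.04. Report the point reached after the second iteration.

∇h = (8a³ - 8ab + 2a - 4, -4a² + 4b)
(a₁, b₁) = (-0.5, 1.5) − 0.04·(0, 5) = (-0.5, 1.3)
(a₂, b₂) = (-0.5, 1.3) − 0.04·(-0.8, 4.2) = (-0.468, 1.132)

(-0.468, 1.132)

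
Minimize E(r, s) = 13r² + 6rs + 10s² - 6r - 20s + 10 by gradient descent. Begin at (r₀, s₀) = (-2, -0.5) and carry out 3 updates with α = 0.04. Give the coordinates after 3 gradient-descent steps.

∇E = (26r + 6s - 6, 6r + 20s - 20)
Step 1: at (-2, -0.5), ∇E = (-61, -42) → (-2, -0.5) − 0.04·(-61, -42) = (0.44, 1.18)
Step 2: at (0.44, 1.18), ∇E = (12.52, 6.24) → (0.44, 1.18) − 0.04·(12.52, 6.24) = (-0.0608, 0.9304)
Step 3: at (-0.0608, 0.9304), ∇E = (-1.9984, -1.7568) → (-0.0608, 0.9304) − 0.04·(-1.9984, -1.7568) = (0.019136, 1.000672)

(0.019136, 1.000672)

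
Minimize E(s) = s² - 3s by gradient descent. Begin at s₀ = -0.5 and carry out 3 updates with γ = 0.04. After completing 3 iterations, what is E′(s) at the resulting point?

-3.114752

E′(s) = 2s - 3
Step 1: E′(-0.5) = -4; s₁ = -0.5 − 0.04·(-4) = -0.34
Step 2: E′(-0.34) = -3.68; s₂ = -0.34 − 0.04·(-3.68) = -0.1928
Step 3: E′(-0.1928) = -3.3856; s₃ = -0.1928 − 0.04·(-3.3856) = -0.057376
E′(s) at (-0.057376) = -3.114752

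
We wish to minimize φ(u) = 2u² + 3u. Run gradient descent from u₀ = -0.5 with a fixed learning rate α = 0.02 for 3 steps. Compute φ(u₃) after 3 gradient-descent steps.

φ′(u) = 4u + 3
u₁ = -0.5 − 0.02·1 = -0.52
u₂ = -0.52 − 0.02·0.92 = -0.5384
u₃ = -0.5384 − 0.02·0.8464 = -0.555328
φ(-0.555328) = -1.049205624832

-1.049205624832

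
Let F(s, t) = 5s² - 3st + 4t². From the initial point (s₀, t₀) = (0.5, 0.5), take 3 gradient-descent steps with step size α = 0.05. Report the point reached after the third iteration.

(0.1504375, 0.1970625)

∇F = (10s - 3t, -3s + 8t)
(s₁, t₁) = (0.5, 0.5) − 0.05·(3.5, 2.5) = (0.325, 0.375)
(s₂, t₂) = (0.325, 0.375) − 0.05·(2.125, 2.025) = (0.21875, 0.27375)
(s₃, t₃) = (0.21875, 0.27375) − 0.05·(1.36625, 1.53375) = (0.1504375, 0.1970625)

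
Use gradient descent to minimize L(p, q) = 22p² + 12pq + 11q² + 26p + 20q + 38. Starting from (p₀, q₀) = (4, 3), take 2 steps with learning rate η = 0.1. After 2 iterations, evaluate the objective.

178462.5696

∇L = (44p + 12q + 26, 12p + 22q + 20)
Step 1: at (4, 3), ∇L = (238, 134) → (4, 3) − 0.1·(238, 134) = (-19.8, -10.4)
Step 2: at (-19.8, -10.4), ∇L = (-970, -446.4) → (-19.8, -10.4) − 0.1·(-970, -446.4) = (77.2, 34.24)
L(77.2, 34.24) = 178462.5696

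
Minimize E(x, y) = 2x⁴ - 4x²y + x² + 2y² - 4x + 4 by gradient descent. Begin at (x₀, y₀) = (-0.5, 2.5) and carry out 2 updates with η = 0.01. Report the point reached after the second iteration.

∇E = (8x³ - 8xy + 2x - 4, -4x² + 4y)
(x₁, y₁) = (-0.5, 2.5) − 0.01·(4, 9) = (-0.54, 2.41)
(x₂, y₂) = (-0.54, 2.41) − 0.01·(4.071488, 8.4736) = (-0.58071488, 2.325264)

(-0.58071488, 2.325264)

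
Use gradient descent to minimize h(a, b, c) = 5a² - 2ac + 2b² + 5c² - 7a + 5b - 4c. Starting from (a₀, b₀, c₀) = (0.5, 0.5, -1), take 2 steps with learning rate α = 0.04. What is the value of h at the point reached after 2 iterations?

-2.19817792

∇h = (10a - 2c - 7, 4b + 5, -2a + 10c - 4)
(a₁, b₁, c₁) = (0.5, 0.5, -1) − 0.04·(0, 7, -15) = (0.5, 0.22, -0.4)
(a₂, b₂, c₂) = (0.5, 0.22, -0.4) − 0.04·(-1.2, 5.88, -9) = (0.548, -0.0152, -0.04)
h(0.548, -0.0152, -0.04) = -2.19817792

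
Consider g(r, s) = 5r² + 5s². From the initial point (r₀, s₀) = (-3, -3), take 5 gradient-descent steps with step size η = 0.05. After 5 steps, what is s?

∇g = (10r, 10s)
(r₁, s₁) = (-3, -3) − 0.05·(-30, -30) = (-1.5, -1.5)
(r₂, s₂) = (-1.5, -1.5) − 0.05·(-15, -15) = (-0.75, -0.75)
(r₃, s₃) = (-0.75, -0.75) − 0.05·(-7.5, -7.5) = (-0.375, -0.375)
(r₄, s₄) = (-0.375, -0.375) − 0.05·(-3.75, -3.75) = (-0.1875, -0.1875)
(r₅, s₅) = (-0.1875, -0.1875) − 0.05·(-1.875, -1.875) = (-0.09375, -0.09375)
s = -0.09375

-0.09375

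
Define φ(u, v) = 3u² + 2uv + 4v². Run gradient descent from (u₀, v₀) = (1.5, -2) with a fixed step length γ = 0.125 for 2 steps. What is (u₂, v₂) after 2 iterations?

(0.3125, -0.21875)

∇φ = (6u + 2v, 2u + 8v)
Step 1: at (1.5, -2), ∇φ = (5, -13) → (1.5, -2) − 0.125·(5, -13) = (0.875, -0.375)
Step 2: at (0.875, -0.375), ∇φ = (4.5, -1.25) → (0.875, -0.375) − 0.125·(4.5, -1.25) = (0.3125, -0.21875)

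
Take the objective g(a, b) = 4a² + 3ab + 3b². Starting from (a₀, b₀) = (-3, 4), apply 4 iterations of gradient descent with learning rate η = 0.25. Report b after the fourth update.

∇g = (8a + 3b, 3a + 6b)
(a₁, b₁) = (-3, 4) − 0.25·(-12, 15) = (0, 0.25)
(a₂, b₂) = (0, 0.25) − 0.25·(0.75, 1.5) = (-0.1875, -0.125)
(a₃, b₃) = (-0.1875, -0.125) − 0.25·(-1.875, -1.3125) = (0.28125, 0.203125)
(a₄, b₄) = (0.28125, 0.203125) − 0.25·(2.859375, 2.0625) = (-0.43359375, -0.3125)
b = -0.3125

-0.3125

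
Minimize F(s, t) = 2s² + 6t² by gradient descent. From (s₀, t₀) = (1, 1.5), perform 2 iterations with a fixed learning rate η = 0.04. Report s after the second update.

0.7056

∇F = (4s, 12t)
(s₁, t₁) = (1, 1.5) − 0.04·(4, 18) = (0.84, 0.78)
(s₂, t₂) = (0.84, 0.78) − 0.04·(3.36, 9.36) = (0.7056, 0.4056)
s = 0.7056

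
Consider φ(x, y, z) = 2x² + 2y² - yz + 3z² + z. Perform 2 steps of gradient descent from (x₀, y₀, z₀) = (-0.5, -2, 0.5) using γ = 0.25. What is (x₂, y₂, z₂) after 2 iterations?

(0, -0.25, 0.28125)

∇φ = (4x, 4y - z, -y + 6z + 1)
(x₁, y₁, z₁) = (-0.5, -2, 0.5) − 0.25·(-2, -8.5, 6) = (0, 0.125, -1)
(x₂, y₂, z₂) = (0, 0.125, -1) − 0.25·(0, 1.5, -5.125) = (0, -0.25, 0.28125)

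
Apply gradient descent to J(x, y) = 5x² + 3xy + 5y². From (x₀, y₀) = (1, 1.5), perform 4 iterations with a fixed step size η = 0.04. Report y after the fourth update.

∇J = (10x + 3y, 3x + 10y)
(x₁, y₁) = (1, 1.5) − 0.04·(14.5, 18) = (0.42, 0.78)
(x₂, y₂) = (0.42, 0.78) − 0.04·(6.54, 9.06) = (0.1584, 0.4176)
(x₃, y₃) = (0.1584, 0.4176) − 0.04·(2.8368, 4.6512) = (0.044928, 0.231552)
(x₄, y₄) = (0.044928, 0.231552) − 0.04·(1.143936, 2.450304) = (-0.00082944, 0.13353984)
y = 0.13353984

0.13353984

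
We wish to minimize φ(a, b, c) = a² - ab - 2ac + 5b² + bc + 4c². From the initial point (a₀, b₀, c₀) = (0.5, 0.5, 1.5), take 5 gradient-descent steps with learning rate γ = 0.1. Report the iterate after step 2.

(0.66, 0.04, 0.23)

∇φ = (2a - b - 2c, -a + 10b + c, -2a + b + 8c)
(a₁, b₁, c₁) = (0.5, 0.5, 1.5) − 0.1·(-2.5, 6, 11.5) = (0.75, -0.1, 0.35)
(a₂, b₂, c₂) = (0.75, -0.1, 0.35) − 0.1·(0.9, -1.4, 1.2) = (0.66, 0.04, 0.23)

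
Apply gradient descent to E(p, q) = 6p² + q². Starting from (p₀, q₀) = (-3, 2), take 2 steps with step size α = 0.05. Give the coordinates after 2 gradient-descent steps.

(-0.48, 1.62)

∇E = (12p, 2q)
(p₁, q₁) = (-3, 2) − 0.05·(-36, 4) = (-1.2, 1.8)
(p₂, q₂) = (-1.2, 1.8) − 0.05·(-14.4, 3.6) = (-0.48, 1.62)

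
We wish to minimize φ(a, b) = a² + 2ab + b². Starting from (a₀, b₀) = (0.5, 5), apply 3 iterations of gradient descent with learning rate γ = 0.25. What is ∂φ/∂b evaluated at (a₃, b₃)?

∇φ = (2a + 2b, 2a + 2b)
Step 1: at (0.5, 5), ∇φ = (11, 11) → (0.5, 5) − 0.25·(11, 11) = (-2.25, 2.25)
Step 2: at (-2.25, 2.25), ∇φ = (0, 0) → (-2.25, 2.25) − 0.25·(0, 0) = (-2.25, 2.25)
Step 3: at (-2.25, 2.25), ∇φ = (0, 0) → (-2.25, 2.25) − 0.25·(0, 0) = (-2.25, 2.25)
∂φ/∂b at (-2.25, 2.25) = 0

0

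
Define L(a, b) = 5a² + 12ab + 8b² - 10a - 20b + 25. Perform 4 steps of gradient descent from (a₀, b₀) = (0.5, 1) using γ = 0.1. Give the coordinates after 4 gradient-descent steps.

∇L = (10a + 12b - 10, 12a + 16b - 20)
Step 1: at (0.5, 1), ∇L = (7, 2) → (0.5, 1) − 0.1·(7, 2) = (-0.2, 0.8)
Step 2: at (-0.2, 0.8), ∇L = (-2.4, -9.6) → (-0.2, 0.8) − 0.1·(-2.4, -9.6) = (0.04, 1.76)
Step 3: at (0.04, 1.76), ∇L = (11.52, 8.64) → (0.04, 1.76) − 0.1·(11.52, 8.64) = (-1.112, 0.896)
Step 4: at (-1.112, 0.896), ∇L = (-10.368, -19.008) → (-1.112, 0.896) − 0.1·(-10.368, -19.008) = (-0.0752, 2.7968)

(-0.0752, 2.7968)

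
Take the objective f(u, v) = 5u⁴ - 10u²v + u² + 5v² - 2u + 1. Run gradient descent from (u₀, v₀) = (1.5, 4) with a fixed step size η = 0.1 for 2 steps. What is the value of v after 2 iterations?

44.2225

∇f = (20u³ - 20uv + 2u - 2, -10u² + 10v)
(u₁, v₁) = (1.5, 4) − 0.1·(-51.5, 17.5) = (6.65, 2.25)
(u₂, v₂) = (6.65, 2.25) − 0.1·(5593.6425, -419.725) = (-552.71425, 44.2225)
v = 44.2225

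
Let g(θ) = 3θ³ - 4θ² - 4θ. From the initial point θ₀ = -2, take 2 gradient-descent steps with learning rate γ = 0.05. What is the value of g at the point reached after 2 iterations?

-10277.600313344

g′(θ) = 9θ² - 8θ - 4
θ₁ = -2 − 0.05·48 = -4.4
θ₂ = -4.4 − 0.05·205.44 = -14.672
g(-14.672) = -10277.600313344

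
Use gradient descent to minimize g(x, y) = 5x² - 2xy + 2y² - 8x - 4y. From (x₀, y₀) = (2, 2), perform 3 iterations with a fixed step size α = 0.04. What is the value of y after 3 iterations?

1.937536

∇g = (10x - 2y - 8, -2x + 4y - 4)
(x₁, y₁) = (2, 2) − 0.04·(8, 0) = (1.68, 2)
(x₂, y₂) = (1.68, 2) − 0.04·(4.8, 0.64) = (1.488, 1.9744)
(x₃, y₃) = (1.488, 1.9744) − 0.04·(2.9312, 0.9216) = (1.370752, 1.937536)
y = 1.937536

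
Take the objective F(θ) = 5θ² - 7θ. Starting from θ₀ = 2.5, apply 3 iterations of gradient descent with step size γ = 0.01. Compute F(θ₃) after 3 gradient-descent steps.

6.1593442

F′(θ) = 10θ - 7
θ₁ = 2.5 − 0.01·18 = 2.32
θ₂ = 2.32 − 0.01·16.2 = 2.158
θ₃ = 2.158 − 0.01·14.58 = 2.0122
F(2.0122) = 6.1593442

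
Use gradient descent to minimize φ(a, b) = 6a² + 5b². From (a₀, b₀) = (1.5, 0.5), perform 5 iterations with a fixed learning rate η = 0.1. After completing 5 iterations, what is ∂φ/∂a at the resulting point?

∇φ = (12a, 10b)
(a₁, b₁) = (1.5, 0.5) − 0.1·(18, 5) = (-0.3, 0)
(a₂, b₂) = (-0.3, 0) − 0.1·(-3.6, 0) = (0.06, 0)
(a₃, b₃) = (0.06, 0) − 0.1·(0.72, 0) = (-0.012, 0)
(a₄, b₄) = (-0.012, 0) − 0.1·(-0.144, 0) = (0.0024, 0)
(a₅, b₅) = (0.0024, 0) − 0.1·(0.0288, 0) = (-0.00048, 0)
∂φ/∂a at (-0.00048, 0) = -0.00576

-0.00576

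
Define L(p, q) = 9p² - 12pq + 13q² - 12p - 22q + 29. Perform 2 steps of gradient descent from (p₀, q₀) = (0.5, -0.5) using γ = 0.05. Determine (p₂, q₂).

(1.565, 0.845)

∇L = (18p - 12q - 12, -12p + 26q - 22)
Step 1: at (0.5, -0.5), ∇L = (3, -41) → (0.5, -0.5) − 0.05·(3, -41) = (0.35, 1.55)
Step 2: at (0.35, 1.55), ∇L = (-24.3, 14.1) → (0.35, 1.55) − 0.05·(-24.3, 14.1) = (1.565, 0.845)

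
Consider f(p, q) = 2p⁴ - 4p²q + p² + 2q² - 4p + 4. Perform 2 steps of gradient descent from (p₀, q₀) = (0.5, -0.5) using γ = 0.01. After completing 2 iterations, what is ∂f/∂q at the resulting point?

-2.76960576

∇f = (8p³ - 8pq + 2p - 4, -4p² + 4q)
Step 1: at (0.5, -0.5), ∇f = (0, -3) → (0.5, -0.5) − 0.01·(0, -3) = (0.5, -0.47)
Step 2: at (0.5, -0.47), ∇f = (-0.12, -2.88) → (0.5, -0.47) − 0.01·(-0.12, -2.88) = (0.5012, -0.4412)
∂f/∂q at (0.5012, -0.4412) = -2.76960576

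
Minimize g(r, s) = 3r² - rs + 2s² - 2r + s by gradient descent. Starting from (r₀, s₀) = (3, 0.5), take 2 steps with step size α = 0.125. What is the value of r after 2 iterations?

0.578125

∇g = (6r - s - 2, -r + 4s + 1)
Step 1: at (3, 0.5), ∇g = (15.5, 0) → (3, 0.5) − 0.125·(15.5, 0) = (1.0625, 0.5)
Step 2: at (1.0625, 0.5), ∇g = (3.875, 1.9375) → (1.0625, 0.5) − 0.125·(3.875, 1.9375) = (0.578125, 0.2578125)
r = 0.578125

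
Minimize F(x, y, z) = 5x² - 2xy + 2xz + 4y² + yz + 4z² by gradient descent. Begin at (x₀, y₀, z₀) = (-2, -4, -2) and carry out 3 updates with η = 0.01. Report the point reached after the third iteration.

(-1.562876, -3.167786, -1.35364)

∇F = (10x - 2y + 2z, -2x + 8y + z, 2x + y + 8z)
Step 1: at (-2, -4, -2), ∇F = (-16, -30, -24) → (-2, -4, -2) − 0.01·(-16, -30, -24) = (-1.84, -3.7, -1.76)
Step 2: at (-1.84, -3.7, -1.76), ∇F = (-14.52, -27.68, -21.46) → (-1.84, -3.7, -1.76) − 0.01·(-14.52, -27.68, -21.46) = (-1.6948, -3.4232, -1.5454)
Step 3: at (-1.6948, -3.4232, -1.5454), ∇F = (-13.1924, -25.5414, -19.176) → (-1.6948, -3.4232, -1.5454) − 0.01·(-13.1924, -25.5414, -19.176) = (-1.562876, -3.167786, -1.35364)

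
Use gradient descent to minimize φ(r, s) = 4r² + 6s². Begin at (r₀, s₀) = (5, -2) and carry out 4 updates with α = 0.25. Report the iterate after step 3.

(-5, 16)

∇φ = (8r, 12s)
Step 1: at (5, -2), ∇φ = (40, -24) → (5, -2) − 0.25·(40, -24) = (-5, 4)
Step 2: at (-5, 4), ∇φ = (-40, 48) → (-5, 4) − 0.25·(-40, 48) = (5, -8)
Step 3: at (5, -8), ∇φ = (40, -96) → (5, -8) − 0.25·(40, -96) = (-5, 16)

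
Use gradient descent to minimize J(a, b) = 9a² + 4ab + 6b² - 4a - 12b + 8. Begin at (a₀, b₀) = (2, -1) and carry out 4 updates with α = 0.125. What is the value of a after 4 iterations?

∇J = (18a + 4b - 4, 4a + 12b - 12)
(a₁, b₁) = (2, -1) − 0.125·(28, -16) = (-1.5, 1)
(a₂, b₂) = (-1.5, 1) − 0.125·(-27, -6) = (1.875, 1.75)
(a₃, b₃) = (1.875, 1.75) − 0.125·(36.75, 16.5) = (-2.71875, -0.3125)
(a₄, b₄) = (-2.71875, -0.3125) − 0.125·(-54.1875, -26.625) = (4.0546875, 3.015625)
a = 4.0546875

4.0546875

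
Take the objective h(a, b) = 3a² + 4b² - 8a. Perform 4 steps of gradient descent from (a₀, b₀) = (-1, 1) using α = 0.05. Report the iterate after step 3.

(0.533, 0.216)

∇h = (6a - 8, 8b)
Step 1: at (-1, 1), ∇h = (-14, 8) → (-1, 1) − 0.05·(-14, 8) = (-0.3, 0.6)
Step 2: at (-0.3, 0.6), ∇h = (-9.8, 4.8) → (-0.3, 0.6) − 0.05·(-9.8, 4.8) = (0.19, 0.36)
Step 3: at (0.19, 0.36), ∇h = (-6.86, 2.88) → (0.19, 0.36) − 0.05·(-6.86, 2.88) = (0.533, 0.216)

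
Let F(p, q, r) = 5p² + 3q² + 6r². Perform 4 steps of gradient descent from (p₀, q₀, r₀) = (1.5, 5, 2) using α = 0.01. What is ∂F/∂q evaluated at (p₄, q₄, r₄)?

∇F = (10p, 6q, 12r)
Step 1: at (1.5, 5, 2), ∇F = (15, 30, 24) → (1.5, 5, 2) − 0.01·(15, 30, 24) = (1.35, 4.7, 1.76)
Step 2: at (1.35, 4.7, 1.76), ∇F = (13.5, 28.2, 21.12) → (1.35, 4.7, 1.76) − 0.01·(13.5, 28.2, 21.12) = (1.215, 4.418, 1.5488)
Step 3: at (1.215, 4.418, 1.5488), ∇F = (12.15, 26.508, 18.5856) → (1.215, 4.418, 1.5488) − 0.01·(12.15, 26.508, 18.5856) = (1.0935, 4.15292, 1.362944)
Step 4: at (1.0935, 4.15292, 1.362944), ∇F = (10.935, 24.91752, 16.355328) → (1.0935, 4.15292, 1.362944) − 0.01·(10.935, 24.91752, 16.355328) = (0.98415, 3.9037448, 1.19939072)
∂F/∂q at (0.98415, 3.9037448, 1.19939072) = 23.4224688

23.4224688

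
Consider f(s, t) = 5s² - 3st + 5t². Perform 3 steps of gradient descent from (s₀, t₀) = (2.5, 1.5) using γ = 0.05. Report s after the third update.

∇f = (10s - 3t, -3s + 10t)
(s₁, t₁) = (2.5, 1.5) − 0.05·(20.5, 7.5) = (1.475, 1.125)
(s₂, t₂) = (1.475, 1.125) − 0.05·(11.375, 6.825) = (0.90625, 0.78375)
(s₃, t₃) = (0.90625, 0.78375) − 0.05·(6.71125, 5.11875) = (0.5706875, 0.5278125)
s = 0.5706875

0.5706875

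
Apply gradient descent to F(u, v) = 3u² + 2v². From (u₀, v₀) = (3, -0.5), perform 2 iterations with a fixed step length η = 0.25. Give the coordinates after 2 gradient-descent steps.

∇F = (6u, 4v)
(u₁, v₁) = (3, -0.5) − 0.25·(18, -2) = (-1.5, 0)
(u₂, v₂) = (-1.5, 0) − 0.25·(-9, 0) = (0.75, 0)

(0.75, 0)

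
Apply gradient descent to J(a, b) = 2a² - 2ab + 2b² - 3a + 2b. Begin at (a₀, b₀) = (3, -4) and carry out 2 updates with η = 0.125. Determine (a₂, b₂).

(0.4375, -0.78125)

∇J = (4a - 2b - 3, -2a + 4b + 2)
(a₁, b₁) = (3, -4) − 0.125·(17, -20) = (0.875, -1.5)
(a₂, b₂) = (0.875, -1.5) − 0.125·(3.5, -5.75) = (0.4375, -0.78125)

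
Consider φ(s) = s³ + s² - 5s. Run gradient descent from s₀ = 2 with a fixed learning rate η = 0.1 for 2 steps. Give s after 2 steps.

φ′(s) = 3s² + 2s - 5
Step 1: φ′(2) = 11; s₁ = 2 − 0.1·11 = 0.9
Step 2: φ′(0.9) = -0.77; s₂ = 0.9 − 0.1·(-0.77) = 0.977

0.977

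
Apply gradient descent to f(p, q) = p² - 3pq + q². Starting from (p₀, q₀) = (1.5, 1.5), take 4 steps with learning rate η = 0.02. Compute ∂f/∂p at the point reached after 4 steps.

∇f = (2p - 3q, -3p + 2q)
Step 1: at (1.5, 1.5), ∇f = (-1.5, -1.5) → (1.5, 1.5) − 0.02·(-1.5, -1.5) = (1.53, 1.53)
Step 2: at (1.53, 1.53), ∇f = (-1.53, -1.53) → (1.53, 1.53) − 0.02·(-1.53, -1.53) = (1.5606, 1.5606)
Step 3: at (1.5606, 1.5606), ∇f = (-1.5606, -1.5606) → (1.5606, 1.5606) − 0.02·(-1.5606, -1.5606) = (1.591812, 1.591812)
Step 4: at (1.591812, 1.591812), ∇f = (-1.591812, -1.591812) → (1.591812, 1.591812) − 0.02·(-1.591812, -1.591812) = (1.62364824, 1.62364824)
∂f/∂p at (1.62364824, 1.62364824) = -1.62364824

-1.62364824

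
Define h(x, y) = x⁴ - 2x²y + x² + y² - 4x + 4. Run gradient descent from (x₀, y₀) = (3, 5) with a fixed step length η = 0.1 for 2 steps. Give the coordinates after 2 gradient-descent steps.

(-2.64, 5.44)

∇h = (4x³ - 4xy + 2x - 4, -2x² + 2y)
Step 1: at (3, 5), ∇h = (50, -8) → (3, 5) − 0.1·(50, -8) = (-2, 5.8)
Step 2: at (-2, 5.8), ∇h = (6.4, 3.6) → (-2, 5.8) − 0.1·(6.4, 3.6) = (-2.64, 5.44)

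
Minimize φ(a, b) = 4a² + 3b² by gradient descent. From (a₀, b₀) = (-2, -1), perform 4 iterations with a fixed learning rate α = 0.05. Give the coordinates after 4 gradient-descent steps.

(-0.2592, -0.2401)

∇φ = (8a, 6b)
Step 1: at (-2, -1), ∇φ = (-16, -6) → (-2, -1) − 0.05·(-16, -6) = (-1.2, -0.7)
Step 2: at (-1.2, -0.7), ∇φ = (-9.6, -4.2) → (-1.2, -0.7) − 0.05·(-9.6, -4.2) = (-0.72, -0.49)
Step 3: at (-0.72, -0.49), ∇φ = (-5.76, -2.94) → (-0.72, -0.49) − 0.05·(-5.76, -2.94) = (-0.432, -0.343)
Step 4: at (-0.432, -0.343), ∇φ = (-3.456, -2.058) → (-0.432, -0.343) − 0.05·(-3.456, -2.058) = (-0.2592, -0.2401)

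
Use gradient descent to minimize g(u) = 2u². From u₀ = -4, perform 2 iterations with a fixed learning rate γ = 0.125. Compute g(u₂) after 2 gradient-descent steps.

2

g′(u) = 4u
Step 1: g′(-4) = -16; u₁ = -4 − 0.125·(-16) = -2
Step 2: g′(-2) = -8; u₂ = -2 − 0.125·(-8) = -1
g(-1) = 2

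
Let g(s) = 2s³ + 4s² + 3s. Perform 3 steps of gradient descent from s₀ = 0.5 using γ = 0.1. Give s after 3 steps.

g′(s) = 6s² + 8s + 3
s₁ = 0.5 − 0.1·8.5 = -0.35
s₂ = -0.35 − 0.1·0.935 = -0.4435
s₃ = -0.4435 − 0.1·0.6321535 = -0.50671535

-0.50671535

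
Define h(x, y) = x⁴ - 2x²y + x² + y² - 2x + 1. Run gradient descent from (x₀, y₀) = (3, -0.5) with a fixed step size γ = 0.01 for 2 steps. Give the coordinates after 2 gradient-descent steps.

∇h = (4x³ - 4xy + 2x - 2, -2x² + 2y)
Step 1: at (3, -0.5), ∇h = (118, -19) → (3, -0.5) − 0.01·(118, -19) = (1.82, -0.31)
Step 2: at (1.82, -0.31), ∇h = (28.011072, -7.2448) → (1.82, -0.31) − 0.01·(28.011072, -7.2448) = (1.53988928, -0.237552)

(1.53988928, -0.237552)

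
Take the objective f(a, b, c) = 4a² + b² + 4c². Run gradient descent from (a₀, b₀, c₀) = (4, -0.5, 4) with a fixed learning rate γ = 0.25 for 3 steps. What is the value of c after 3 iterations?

∇f = (8a, 2b, 8c)
Step 1: at (4, -0.5, 4), ∇f = (32, -1, 32) → (4, -0.5, 4) − 0.25·(32, -1, 32) = (-4, -0.25, -4)
Step 2: at (-4, -0.25, -4), ∇f = (-32, -0.5, -32) → (-4, -0.25, -4) − 0.25·(-32, -0.5, -32) = (4, -0.125, 4)
Step 3: at (4, -0.125, 4), ∇f = (32, -0.25, 32) → (4, -0.125, 4) − 0.25·(32, -0.25, 32) = (-4, -0.0625, -4)
c = -4

-4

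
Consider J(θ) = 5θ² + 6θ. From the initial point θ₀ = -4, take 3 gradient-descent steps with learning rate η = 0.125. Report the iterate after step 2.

J′(θ) = 10θ + 6
θ₁ = -4 − 0.125·(-34) = 0.25
θ₂ = 0.25 − 0.125·8.5 = -0.8125

-0.8125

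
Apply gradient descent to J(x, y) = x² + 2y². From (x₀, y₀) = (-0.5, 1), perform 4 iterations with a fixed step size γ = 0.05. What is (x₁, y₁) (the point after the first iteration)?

(-0.45, 0.8)

∇J = (2x, 4y)
(x₁, y₁) = (-0.5, 1) − 0.05·(-1, 4) = (-0.45, 0.8)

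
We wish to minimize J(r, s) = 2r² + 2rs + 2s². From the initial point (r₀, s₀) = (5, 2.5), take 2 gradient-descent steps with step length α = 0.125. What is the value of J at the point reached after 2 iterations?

1.318359375

∇J = (4r + 2s, 2r + 4s)
Step 1: at (5, 2.5), ∇J = (25, 20) → (5, 2.5) − 0.125·(25, 20) = (1.875, 0)
Step 2: at (1.875, 0), ∇J = (7.5, 3.75) → (1.875, 0) − 0.125·(7.5, 3.75) = (0.9375, -0.46875)
J(0.9375, -0.46875) = 1.318359375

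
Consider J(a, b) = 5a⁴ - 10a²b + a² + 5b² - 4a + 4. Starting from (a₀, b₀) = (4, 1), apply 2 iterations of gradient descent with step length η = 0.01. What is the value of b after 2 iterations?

∇J = (20a³ - 20ab + 2a - 4, -10a² + 10b)
(a₁, b₁) = (4, 1) − 0.01·(1204, -150) = (-8.04, 2.5)
(a₂, b₂) = (-8.04, 2.5) − 0.01·(-10012.44928, -621.416) = (92.0844928, 8.71416)
b = 8.71416

8.71416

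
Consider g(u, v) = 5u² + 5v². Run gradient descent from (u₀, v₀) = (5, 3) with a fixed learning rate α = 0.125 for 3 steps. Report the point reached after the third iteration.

∇g = (10u, 10v)
Step 1: at (5, 3), ∇g = (50, 30) → (5, 3) − 0.125·(50, 30) = (-1.25, -0.75)
Step 2: at (-1.25, -0.75), ∇g = (-12.5, -7.5) → (-1.25, -0.75) − 0.125·(-12.5, -7.5) = (0.3125, 0.1875)
Step 3: at (0.3125, 0.1875), ∇g = (3.125, 1.875) → (0.3125, 0.1875) − 0.125·(3.125, 1.875) = (-0.078125, -0.046875)

(-0.078125, -0.046875)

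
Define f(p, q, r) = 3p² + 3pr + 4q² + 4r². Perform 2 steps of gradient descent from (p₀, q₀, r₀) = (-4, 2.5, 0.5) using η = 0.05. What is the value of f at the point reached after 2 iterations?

∇f = (6p + 3r, 8q, 3p + 8r)
Step 1: at (-4, 2.5, 0.5), ∇f = (-22.5, 20, -8) → (-4, 2.5, 0.5) − 0.05·(-22.5, 20, -8) = (-2.875, 1.5, 0.9)
Step 2: at (-2.875, 1.5, 0.9), ∇f = (-14.55, 12, -1.425) → (-2.875, 1.5, 0.9) − 0.05·(-14.55, 12, -1.425) = (-2.1475, 0.9, 0.97125)
f(-2.1475, 0.9, 0.97125) = 14.591296875

14.591296875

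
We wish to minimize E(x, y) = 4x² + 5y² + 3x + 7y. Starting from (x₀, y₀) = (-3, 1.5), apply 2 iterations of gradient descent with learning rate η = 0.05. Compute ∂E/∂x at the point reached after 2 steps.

∇E = (8x + 3, 10y + 7)
(x₁, y₁) = (-3, 1.5) − 0.05·(-21, 22) = (-1.95, 0.4)
(x₂, y₂) = (-1.95, 0.4) − 0.05·(-12.6, 11) = (-1.32, -0.15)
∂E/∂x at (-1.32, -0.15) = -7.56

-7.56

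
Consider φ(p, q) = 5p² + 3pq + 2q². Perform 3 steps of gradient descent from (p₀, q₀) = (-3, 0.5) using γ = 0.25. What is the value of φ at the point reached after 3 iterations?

1318.86529541015625

∇φ = (10p + 3q, 3p + 4q)
(p₁, q₁) = (-3, 0.5) − 0.25·(-28.5, -7) = (4.125, 2.25)
(p₂, q₂) = (4.125, 2.25) − 0.25·(48, 21.375) = (-7.875, -3.09375)
(p₃, q₃) = (-7.875, -3.09375) − 0.25·(-88.03125, -36) = (14.1328125, 5.90625)
φ(14.1328125, 5.90625) = 1318.86529541015625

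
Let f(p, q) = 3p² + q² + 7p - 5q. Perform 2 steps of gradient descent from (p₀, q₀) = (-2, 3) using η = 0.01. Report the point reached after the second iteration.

(-1.903, 2.9802)

∇f = (6p + 7, 2q - 5)
Step 1: at (-2, 3), ∇f = (-5, 1) → (-2, 3) − 0.01·(-5, 1) = (-1.95, 2.99)
Step 2: at (-1.95, 2.99), ∇f = (-4.7, 0.98) → (-1.95, 2.99) − 0.01·(-4.7, 0.98) = (-1.903, 2.9802)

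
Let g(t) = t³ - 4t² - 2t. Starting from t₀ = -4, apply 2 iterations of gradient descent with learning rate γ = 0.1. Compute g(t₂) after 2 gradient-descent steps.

g′(t) = 3t² - 8t - 2
t₁ = -4 − 0.1·78 = -11.8
t₂ = -11.8 − 0.1·510.12 = -62.812
g(-62.812) = -263470.922747328

-263470.922747328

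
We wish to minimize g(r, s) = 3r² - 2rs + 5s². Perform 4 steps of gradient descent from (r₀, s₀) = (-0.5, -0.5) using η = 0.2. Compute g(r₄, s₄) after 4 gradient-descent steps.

1.35156096

∇g = (6r - 2s, -2r + 10s)
Step 1: at (-0.5, -0.5), ∇g = (-2, -4) → (-0.5, -0.5) − 0.2·(-2, -4) = (-0.1, 0.3)
Step 2: at (-0.1, 0.3), ∇g = (-1.2, 3.2) → (-0.1, 0.3) − 0.2·(-1.2, 3.2) = (0.14, -0.34)
Step 3: at (0.14, -0.34), ∇g = (1.52, -3.68) → (0.14, -0.34) − 0.2·(1.52, -3.68) = (-0.164, 0.396)
Step 4: at (-0.164, 0.396), ∇g = (-1.776, 4.288) → (-0.164, 0.396) − 0.2·(-1.776, 4.288) = (0.1912, -0.4616)
g(0.1912, -0.4616) = 1.35156096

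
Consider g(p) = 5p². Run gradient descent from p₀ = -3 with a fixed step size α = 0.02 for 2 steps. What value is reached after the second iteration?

g′(p) = 10p
p₁ = -3 − 0.02·(-30) = -2.4
p₂ = -2.4 − 0.02·(-24) = -1.92

-1.92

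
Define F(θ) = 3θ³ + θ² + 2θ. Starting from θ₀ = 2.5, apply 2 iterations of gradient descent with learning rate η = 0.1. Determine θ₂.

F′(θ) = 9θ² + 2θ + 2
Step 1: F′(2.5) = 63.25; θ₁ = 2.5 − 0.1·63.25 = -3.825
Step 2: F′(-3.825) = 126.025625; θ₂ = -3.825 − 0.1·126.025625 = -16.4275625

-16.4275625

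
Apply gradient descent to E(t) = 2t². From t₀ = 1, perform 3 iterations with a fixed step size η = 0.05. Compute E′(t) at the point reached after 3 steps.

2.048

E′(t) = 4t
t₁ = 1 − 0.05·4 = 0.8
t₂ = 0.8 − 0.05·3.2 = 0.64
t₃ = 0.64 − 0.05·2.56 = 0.512
E′(t) at (0.512) = 2.048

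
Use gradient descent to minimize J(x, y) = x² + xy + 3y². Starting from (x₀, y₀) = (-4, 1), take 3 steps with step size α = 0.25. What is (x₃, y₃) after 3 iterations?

(-0.703125, 0.15625)

∇J = (2x + y, x + 6y)
Step 1: at (-4, 1), ∇J = (-7, 2) → (-4, 1) − 0.25·(-7, 2) = (-2.25, 0.5)
Step 2: at (-2.25, 0.5), ∇J = (-4, 0.75) → (-2.25, 0.5) − 0.25·(-4, 0.75) = (-1.25, 0.3125)
Step 3: at (-1.25, 0.3125), ∇J = (-2.1875, 0.625) → (-1.25, 0.3125) − 0.25·(-2.1875, 0.625) = (-0.703125, 0.15625)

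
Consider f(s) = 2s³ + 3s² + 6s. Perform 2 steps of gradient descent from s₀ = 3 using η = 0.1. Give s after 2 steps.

-16.344

f′(s) = 6s² + 6s + 6
s₁ = 3 − 0.1·78 = -4.8
s₂ = -4.8 − 0.1·115.44 = -16.344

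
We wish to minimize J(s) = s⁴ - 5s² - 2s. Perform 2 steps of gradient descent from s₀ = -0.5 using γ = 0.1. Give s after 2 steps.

-1.13125

J′(s) = 4s³ - 10s - 2
s₁ = -0.5 − 0.1·2.5 = -0.75
s₂ = -0.75 − 0.1·3.8125 = -1.13125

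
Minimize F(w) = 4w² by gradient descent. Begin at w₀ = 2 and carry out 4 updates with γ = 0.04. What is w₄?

F′(w) = 8w
w₁ = 2 − 0.04·16 = 1.36
w₂ = 1.36 − 0.04·10.88 = 0.9248
w₃ = 0.9248 − 0.04·7.3984 = 0.628864
w₄ = 0.628864 − 0.04·5.030912 = 0.42762752

0.42762752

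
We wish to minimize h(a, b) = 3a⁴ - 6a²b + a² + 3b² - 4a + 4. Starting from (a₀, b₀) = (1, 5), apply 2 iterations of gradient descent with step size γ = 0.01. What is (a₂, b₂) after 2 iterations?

∇h = (12a³ - 12ab + 2a - 4, -6a² + 6b)
(a₁, b₁) = (1, 5) − 0.01·(-50, 24) = (1.5, 4.76)
(a₂, b₂) = (1.5, 4.76) − 0.01·(-46.18, 15.06) = (1.9618, 4.6094)

(1.9618, 4.6094)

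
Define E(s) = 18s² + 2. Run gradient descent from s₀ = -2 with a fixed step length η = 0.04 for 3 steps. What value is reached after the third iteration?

0.170368

E′(s) = 36s
s₁ = -2 − 0.04·(-72) = 0.88
s₂ = 0.88 − 0.04·31.68 = -0.3872
s₃ = -0.3872 − 0.04·(-13.9392) = 0.170368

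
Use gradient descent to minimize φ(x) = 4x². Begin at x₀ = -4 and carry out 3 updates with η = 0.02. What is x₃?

-2.370816

φ′(x) = 8x
Step 1: φ′(-4) = -32; x₁ = -4 − 0.02·(-32) = -3.36
Step 2: φ′(-3.36) = -26.88; x₂ = -3.36 − 0.02·(-26.88) = -2.8224
Step 3: φ′(-2.8224) = -22.5792; x₃ = -2.8224 − 0.02·(-22.5792) = -2.370816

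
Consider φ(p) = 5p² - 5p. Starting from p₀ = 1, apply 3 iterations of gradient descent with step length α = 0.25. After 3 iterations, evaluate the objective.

12.98828125

φ′(p) = 10p - 5
p₁ = 1 − 0.25·5 = -0.25
p₂ = -0.25 − 0.25·(-7.5) = 1.625
p₃ = 1.625 − 0.25·11.25 = -1.1875
φ(-1.1875) = 12.98828125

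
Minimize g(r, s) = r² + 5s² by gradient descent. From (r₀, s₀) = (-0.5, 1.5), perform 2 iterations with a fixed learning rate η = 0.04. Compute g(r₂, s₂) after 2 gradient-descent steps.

1.63709824

∇g = (2r, 10s)
Step 1: at (-0.5, 1.5), ∇g = (-1, 15) → (-0.5, 1.5) − 0.04·(-1, 15) = (-0.46, 0.9)
Step 2: at (-0.46, 0.9), ∇g = (-0.92, 9) → (-0.46, 0.9) − 0.04·(-0.92, 9) = (-0.4232, 0.54)
g(-0.4232, 0.54) = 1.63709824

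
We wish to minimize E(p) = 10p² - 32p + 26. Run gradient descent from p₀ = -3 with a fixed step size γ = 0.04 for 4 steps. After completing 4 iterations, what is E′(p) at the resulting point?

E′(p) = 20p - 32
p₁ = -3 − 0.04·(-92) = 0.68
p₂ = 0.68 − 0.04·(-18.4) = 1.416
p₃ = 1.416 − 0.04·(-3.68) = 1.5632
p₄ = 1.5632 − 0.04·(-0.736) = 1.59264
E′(p) at (1.59264) = -0.1472

-0.1472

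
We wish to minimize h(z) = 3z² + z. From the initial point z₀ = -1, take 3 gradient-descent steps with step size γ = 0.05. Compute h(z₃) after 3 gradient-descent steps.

0.16176875

h′(z) = 6z + 1
z₁ = -1 − 0.05·(-5) = -0.75
z₂ = -0.75 − 0.05·(-3.5) = -0.575
z₃ = -0.575 − 0.05·(-2.45) = -0.4525
h(-0.4525) = 0.16176875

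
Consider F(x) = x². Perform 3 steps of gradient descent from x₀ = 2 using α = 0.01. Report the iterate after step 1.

F′(x) = 2x
x₁ = 2 − 0.01·4 = 1.96

1.96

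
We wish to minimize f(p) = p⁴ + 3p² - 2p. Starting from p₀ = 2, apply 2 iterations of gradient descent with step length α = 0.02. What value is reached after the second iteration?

0.93592832

f′(p) = 4p³ + 6p - 2
p₁ = 2 − 0.02·42 = 1.16
p₂ = 1.16 − 0.02·11.203584 = 0.93592832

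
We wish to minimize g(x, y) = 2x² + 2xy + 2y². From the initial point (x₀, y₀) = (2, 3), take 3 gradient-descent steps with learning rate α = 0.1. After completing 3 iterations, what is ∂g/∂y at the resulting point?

1.472

∇g = (4x + 2y, 2x + 4y)
Step 1: at (2, 3), ∇g = (14, 16) → (2, 3) − 0.1·(14, 16) = (0.6, 1.4)
Step 2: at (0.6, 1.4), ∇g = (5.2, 6.8) → (0.6, 1.4) − 0.1·(5.2, 6.8) = (0.08, 0.72)
Step 3: at (0.08, 0.72), ∇g = (1.76, 3.04) → (0.08, 0.72) − 0.1·(1.76, 3.04) = (-0.096, 0.416)
∂g/∂y at (-0.096, 0.416) = 1.472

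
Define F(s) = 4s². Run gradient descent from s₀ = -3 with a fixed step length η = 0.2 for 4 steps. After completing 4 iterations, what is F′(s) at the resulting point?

-3.1104

F′(s) = 8s
Step 1: F′(-3) = -24; s₁ = -3 − 0.2·(-24) = 1.8
Step 2: F′(1.8) = 14.4; s₂ = 1.8 − 0.2·14.4 = -1.08
Step 3: F′(-1.08) = -8.64; s₃ = -1.08 − 0.2·(-8.64) = 0.648
Step 4: F′(0.648) = 5.184; s₄ = 0.648 − 0.2·5.184 = -0.3888
F′(s) at (-0.3888) = -3.1104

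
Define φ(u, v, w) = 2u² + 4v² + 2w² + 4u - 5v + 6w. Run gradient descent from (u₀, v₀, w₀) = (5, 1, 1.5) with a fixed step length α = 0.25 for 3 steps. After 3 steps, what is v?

∇φ = (4u + 4, 8v - 5, 4w + 6)
(u₁, v₁, w₁) = (5, 1, 1.5) − 0.25·(24, 3, 12) = (-1, 0.25, -1.5)
(u₂, v₂, w₂) = (-1, 0.25, -1.5) − 0.25·(0, -3, 0) = (-1, 1, -1.5)
(u₃, v₃, w₃) = (-1, 1, -1.5) − 0.25·(0, 3, 0) = (-1, 0.25, -1.5)
v = 0.25

0.25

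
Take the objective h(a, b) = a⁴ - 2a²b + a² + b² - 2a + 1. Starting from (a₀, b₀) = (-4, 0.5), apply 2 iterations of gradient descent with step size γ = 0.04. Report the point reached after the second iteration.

∇h = (4a³ - 4ab + 2a - 2, -2a² + 2b)
Step 1: at (-4, 0.5), ∇h = (-258, -31) → (-4, 0.5) − 0.04·(-258, -31) = (6.32, 1.74)
Step 2: at (6.32, 1.74), ∇h = (976.396672, -76.4048) → (6.32, 1.74) − 0.04·(976.396672, -76.4048) = (-32.73586688, 4.796192)

(-32.73586688, 4.796192)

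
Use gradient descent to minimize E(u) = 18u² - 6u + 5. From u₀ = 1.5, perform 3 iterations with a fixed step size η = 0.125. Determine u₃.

-57

E′(u) = 36u - 6
Step 1: E′(1.5) = 48; u₁ = 1.5 − 0.125·48 = -4.5
Step 2: E′(-4.5) = -168; u₂ = -4.5 − 0.125·(-168) = 16.5
Step 3: E′(16.5) = 588; u₃ = 16.5 − 0.125·588 = -57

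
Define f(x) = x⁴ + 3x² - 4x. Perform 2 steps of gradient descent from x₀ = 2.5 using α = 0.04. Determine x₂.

-0.16077056

f′(x) = 4x³ + 6x - 4
Step 1: f′(2.5) = 73.5; x₁ = 2.5 − 0.04·73.5 = -0.44
Step 2: f′(-0.44) = -6.980736; x₂ = -0.44 − 0.04·(-6.980736) = -0.16077056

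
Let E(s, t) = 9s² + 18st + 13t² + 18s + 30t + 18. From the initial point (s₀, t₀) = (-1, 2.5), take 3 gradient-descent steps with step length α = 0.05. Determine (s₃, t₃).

(-2.548, -2.04)

∇E = (18s + 18t + 18, 18s + 26t + 30)
Step 1: at (-1, 2.5), ∇E = (45, 77) → (-1, 2.5) − 0.05·(45, 77) = (-3.25, -1.35)
Step 2: at (-3.25, -1.35), ∇E = (-64.8, -63.6) → (-3.25, -1.35) − 0.05·(-64.8, -63.6) = (-0.01, 1.83)
Step 3: at (-0.01, 1.83), ∇E = (50.76, 77.4) → (-0.01, 1.83) − 0.05·(50.76, 77.4) = (-2.548, -2.04)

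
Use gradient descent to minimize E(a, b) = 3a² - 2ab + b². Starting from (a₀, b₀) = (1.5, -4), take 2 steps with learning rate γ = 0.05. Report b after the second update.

∇E = (6a - 2b, -2a + 2b)
Step 1: at (1.5, -4), ∇E = (17, -11) → (1.5, -4) − 0.05·(17, -11) = (0.65, -3.45)
Step 2: at (0.65, -3.45), ∇E = (10.8, -8.2) → (0.65, -3.45) − 0.05·(10.8, -8.2) = (0.11, -3.04)
b = -3.04

-3.04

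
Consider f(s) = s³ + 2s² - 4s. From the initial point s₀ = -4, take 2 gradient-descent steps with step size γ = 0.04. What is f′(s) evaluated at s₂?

126.134358884352

f′(s) = 3s² + 4s - 4
s₁ = -4 − 0.04·28 = -5.12
s₂ = -5.12 − 0.04·54.1632 = -7.286528
f′(s) at (-7.286528) = 126.134358884352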